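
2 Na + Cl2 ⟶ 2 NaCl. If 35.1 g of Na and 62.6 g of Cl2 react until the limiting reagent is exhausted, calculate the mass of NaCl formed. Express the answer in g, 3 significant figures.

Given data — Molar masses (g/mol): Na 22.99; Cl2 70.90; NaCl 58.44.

89.2 g

n(Na) = 35.10 / 22.99 = 1.527 mol
n(Cl2) = 62.60 / 70.90 = 0.8829 mol
n/ν for Na = 1.527/2 = 0.7635
n/ν for Cl2 = 0.8829/1 = 0.8829
Smallest n/ν is Na → limiting reagent.
n(NaCl) = (2/2) × 1.527 = 1.527 mol
mass = 1.527 × 58.44 = 89.24 g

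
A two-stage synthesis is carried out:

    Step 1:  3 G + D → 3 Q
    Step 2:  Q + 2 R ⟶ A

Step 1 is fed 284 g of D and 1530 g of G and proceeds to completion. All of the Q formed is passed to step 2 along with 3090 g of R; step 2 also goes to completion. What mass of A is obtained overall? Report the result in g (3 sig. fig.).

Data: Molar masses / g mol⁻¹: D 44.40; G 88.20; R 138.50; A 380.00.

Step 1:
n(D) = 284.0 / 44.40 = 6.396 mol
n(G) = 1530 / 88.20 = 17.35 mol
n/ν → D: 6.396, G: 5.783; G is limiting.
n(Q) produced = (3/3) × 17.35 = 17.35 mol
Step 2:
n(Q) available = 17.35 mol
n(R) = 3090 / 138.50 = 22.31 mol
n/ν → Q: 17.35, R: 11.16; R is limiting.
n(A) = (1/2) × 22.31 = 11.16 mol
mass = 11.16 × 380.00 = 4241 g

4240 g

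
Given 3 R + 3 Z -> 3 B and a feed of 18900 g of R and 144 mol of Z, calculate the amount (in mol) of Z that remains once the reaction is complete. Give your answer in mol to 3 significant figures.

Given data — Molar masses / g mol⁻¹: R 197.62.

48.4 mol

n(R) = 18900 / 197.62 = 95.64 mol
n(Z) = 144.0 mol
n/ν for R = 95.64/3 = 31.88
n/ν for Z = 144.0/3 = 48.00
Smallest n/ν is R → limiting reagent.
Z consumed = (3/3) × 95.64 = 95.64 mol
Z remaining = 144.0 − 95.64 = 48.36 mol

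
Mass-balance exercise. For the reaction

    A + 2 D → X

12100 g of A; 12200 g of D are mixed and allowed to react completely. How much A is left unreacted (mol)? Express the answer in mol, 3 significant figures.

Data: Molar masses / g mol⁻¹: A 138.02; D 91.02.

n(A) = 12100 / 138.02 = 87.67 mol
n(D) = 12200 / 91.02 = 134.0 mol
n/ν for A = 87.67/1 = 87.67
n/ν for D = 134.0/2 = 67.00
Smallest n/ν is D → limiting reagent.
A consumed = (1/2) × 134.0 = 67.00 mol
A remaining = 87.67 − 67.00 = 20.67 mol

20.7 mol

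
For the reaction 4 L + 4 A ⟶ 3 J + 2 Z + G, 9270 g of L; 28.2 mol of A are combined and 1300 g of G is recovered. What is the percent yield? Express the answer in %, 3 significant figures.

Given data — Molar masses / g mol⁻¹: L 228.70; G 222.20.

n(L) = 9270 / 228.70 = 40.53 mol
n(A) = 28.20 mol
n/ν → L: 10.13, A: 7.050; A is limiting.
theoretical n(G) = (1/4) × 28.20 = 7.050 mol → 1567 g
% yield = 1300 / 1567 × 100 = 82.96 %

83.0 %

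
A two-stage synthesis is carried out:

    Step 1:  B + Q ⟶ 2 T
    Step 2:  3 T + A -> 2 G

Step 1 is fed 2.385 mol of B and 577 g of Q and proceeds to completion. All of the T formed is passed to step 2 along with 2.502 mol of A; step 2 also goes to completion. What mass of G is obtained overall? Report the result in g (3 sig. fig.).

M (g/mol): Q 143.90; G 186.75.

Step 1:
n(B) = 2.385 mol
n(Q) = 577.0 / 143.90 = 4.010 mol
n/ν for B = 2.385/1 = 2.385
n/ν for Q = 4.010/1 = 4.010
Smallest n/ν is B → limiting reagent.
n(T) produced = (2/1) × 2.385 = 4.770 mol
Step 2:
n(T) available = 4.770 mol
n(A) = 2.502 mol
n/ν for T = 4.770/3 = 1.590
n/ν for A = 2.502/1 = 2.502
Smallest n/ν is T → limiting reagent.
n(G) = (2/3) × 4.770 = 3.180 mol
mass = 3.180 × 186.75 = 593.9 g

594 g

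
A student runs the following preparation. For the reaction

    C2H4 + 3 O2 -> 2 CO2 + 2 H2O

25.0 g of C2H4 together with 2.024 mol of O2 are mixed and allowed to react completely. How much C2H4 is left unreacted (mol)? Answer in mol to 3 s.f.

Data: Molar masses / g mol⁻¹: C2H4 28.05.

n(C2H4) = 25.00 / 28.05 = 0.8913 mol
n(O2) = 2.024 mol
n/ν for C2H4 = 0.8913/1 = 0.8913
n/ν for O2 = 2.024/3 = 0.6747
Smallest n/ν is O2 → limiting reagent.
C2H4 consumed = (1/3) × 2.024 = 0.6747 mol
C2H4 remaining = 0.8913 − 0.6747 = 0.2166 mol

0.217 mol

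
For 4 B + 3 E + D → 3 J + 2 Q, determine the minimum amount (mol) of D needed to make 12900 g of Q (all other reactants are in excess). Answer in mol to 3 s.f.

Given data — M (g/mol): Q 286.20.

22.5 mol

n(Q) = 12900 / 286.20 = 45.07 mol
n(D) = (1/2) × 45.07 = 22.54 mol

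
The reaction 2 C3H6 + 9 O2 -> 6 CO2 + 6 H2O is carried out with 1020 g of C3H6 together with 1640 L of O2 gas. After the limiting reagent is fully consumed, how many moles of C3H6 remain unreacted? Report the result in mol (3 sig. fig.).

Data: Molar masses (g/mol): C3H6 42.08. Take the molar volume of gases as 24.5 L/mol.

n(C3H6) = 1020 / 42.08 = 24.24 mol
n(O2) = 1640 / 24.5 = 66.94 mol
n/ν for C3H6 = 24.24/2 = 12.12
n/ν for O2 = 66.94/9 = 7.438
Smallest n/ν is O2 → limiting reagent.
C3H6 consumed = (2/9) × 66.94 = 14.88 mol
C3H6 remaining = 24.24 − 14.88 = 9.360 mol

9.36 mol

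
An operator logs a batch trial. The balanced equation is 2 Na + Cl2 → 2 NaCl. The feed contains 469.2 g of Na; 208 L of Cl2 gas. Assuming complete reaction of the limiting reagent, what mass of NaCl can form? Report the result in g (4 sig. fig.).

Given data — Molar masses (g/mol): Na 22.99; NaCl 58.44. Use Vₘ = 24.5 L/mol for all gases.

n(Na) = 469.2 / 22.99 = 20.41 mol
n(Cl2) = 208.0 / 24.5 = 8.490 mol
n/ν for Na = 20.41/2 = 10.21
n/ν for Cl2 = 8.490/1 = 8.490
Smallest n/ν is Cl2 → limiting reagent.
n(NaCl) = (2/1) × 8.490 = 16.98 mol
mass = 16.98 × 58.44 = 992.3 g

992.3 g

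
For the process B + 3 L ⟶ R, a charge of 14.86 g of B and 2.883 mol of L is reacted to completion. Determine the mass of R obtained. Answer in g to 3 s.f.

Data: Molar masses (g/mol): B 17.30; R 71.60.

n(B) = 14.86 / 17.30 = 0.8590 mol
n(L) = 2.883 mol
n/ν for B = 0.8590/1 = 0.8590
n/ν for L = 2.883/3 = 0.9610
Smallest n/ν is B → limiting reagent.
n(R) = (1/1) × 0.8590 = 0.8590 mol
mass = 0.8590 × 71.60 = 61.50 g

61.5 g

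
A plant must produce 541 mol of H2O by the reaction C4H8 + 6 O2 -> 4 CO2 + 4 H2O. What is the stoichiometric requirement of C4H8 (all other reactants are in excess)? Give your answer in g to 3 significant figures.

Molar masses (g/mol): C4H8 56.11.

n(H2O) = 541.0 mol
n(C4H8) = (1/4) × 541.0 = 135.3 mol
mass = 135.3 × 56.11 = 7592 g

7590 g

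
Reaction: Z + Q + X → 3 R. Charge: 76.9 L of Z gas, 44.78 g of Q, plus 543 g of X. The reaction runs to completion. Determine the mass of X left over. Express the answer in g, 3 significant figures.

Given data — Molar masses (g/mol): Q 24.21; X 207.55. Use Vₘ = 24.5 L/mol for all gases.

n(Z) = 76.90 / 24.5 = 3.139 mol
n(Q) = 44.78 / 24.21 = 1.850 mol
n(X) = 543.0 / 207.55 = 2.616 mol
n/ν for Z = 3.139/1 = 3.139
n/ν for Q = 1.850/1 = 1.850
n/ν for X = 2.616/1 = 2.616
Smallest n/ν is Q → limiting reagent.
X consumed = (1/1) × 1.850 = 1.850 mol
X remaining = 2.616 − 1.850 = 0.7660 mol
mass = 0.7660 × 207.55 = 159.0 g

159 g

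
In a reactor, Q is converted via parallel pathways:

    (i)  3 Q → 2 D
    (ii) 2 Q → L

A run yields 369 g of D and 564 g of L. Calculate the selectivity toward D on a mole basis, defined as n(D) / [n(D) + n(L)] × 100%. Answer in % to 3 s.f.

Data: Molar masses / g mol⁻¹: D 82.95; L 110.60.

n(D) = 369 / 82.95 = 4.448 mol
n(L) = 564 / 110.60 = 5.099 mol
selectivity = 4.448/(4.448+5.099) × 100 = 46.59 %

46.6 %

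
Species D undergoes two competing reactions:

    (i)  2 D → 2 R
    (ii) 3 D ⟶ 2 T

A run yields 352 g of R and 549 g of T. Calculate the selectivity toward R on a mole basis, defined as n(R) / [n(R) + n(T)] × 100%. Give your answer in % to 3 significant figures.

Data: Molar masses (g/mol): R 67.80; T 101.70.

n(R) = 352 / 67.80 = 5.192 mol
n(T) = 549 / 101.70 = 5.398 mol
selectivity = 5.192/(5.192+5.398) × 100 = 49.03 %

49.0 %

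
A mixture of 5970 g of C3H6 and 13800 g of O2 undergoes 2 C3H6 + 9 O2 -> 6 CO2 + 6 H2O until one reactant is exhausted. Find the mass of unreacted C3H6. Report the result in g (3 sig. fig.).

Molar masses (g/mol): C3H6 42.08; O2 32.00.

n(C3H6) = 5970 / 42.08 = 141.9 mol
n(O2) = 13800 / 32.00 = 431.3 mol
n/ν for C3H6 = 141.9/2 = 70.95
n/ν for O2 = 431.3/9 = 47.92
Smallest n/ν is O2 → limiting reagent.
C3H6 consumed = (2/9) × 431.3 = 95.84 mol
C3H6 remaining = 141.9 − 95.84 = 46.06 mol
mass = 46.06 × 42.08 = 1938 g

1940 g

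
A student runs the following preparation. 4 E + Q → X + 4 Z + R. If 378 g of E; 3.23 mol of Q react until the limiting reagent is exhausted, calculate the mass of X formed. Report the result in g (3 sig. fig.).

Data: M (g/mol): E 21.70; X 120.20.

n(E) = 378.0 / 21.70 = 17.42 mol
n(Q) = 3.230 mol
n/ν → E: 4.355, Q: 3.230; Q is limiting.
n(X) = (1/1) × 3.230 = 3.230 mol
mass = 3.230 × 120.20 = 388.2 g

388 g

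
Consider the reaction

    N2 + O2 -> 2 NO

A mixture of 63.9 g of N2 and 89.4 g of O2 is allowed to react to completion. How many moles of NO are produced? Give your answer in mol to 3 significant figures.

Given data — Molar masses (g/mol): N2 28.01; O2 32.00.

4.56 mol

n(N2) = 63.90 / 28.01 = 2.281 mol
n(O2) = 89.40 / 32.00 = 2.794 mol
n/ν for N2 = 2.281/1 = 2.281
n/ν for O2 = 2.794/1 = 2.794
Smallest n/ν is N2 → limiting reagent.
n(NO) = (2/1) × 2.281 = 4.562 mol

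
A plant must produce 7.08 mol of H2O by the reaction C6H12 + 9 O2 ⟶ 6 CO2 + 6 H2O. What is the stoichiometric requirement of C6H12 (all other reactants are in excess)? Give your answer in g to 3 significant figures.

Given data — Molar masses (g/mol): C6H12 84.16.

99.3 g

n(H2O) = 7.080 mol
n(C6H12) = (1/6) × 7.080 = 1.180 mol
mass = 1.180 × 84.16 = 99.31 g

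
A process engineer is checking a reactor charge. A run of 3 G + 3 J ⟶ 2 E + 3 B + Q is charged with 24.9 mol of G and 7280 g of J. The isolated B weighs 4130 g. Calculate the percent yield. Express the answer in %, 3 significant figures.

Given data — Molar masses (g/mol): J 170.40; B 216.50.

76.6 %

n(G) = 24.90 mol
n(J) = 7280 / 170.40 = 42.72 mol
n/ν for G = 24.90/3 = 8.300
n/ν for J = 42.72/3 = 14.24
Smallest n/ν is G → limiting reagent.
theoretical n(B) = (3/3) × 24.90 = 24.90 mol → 5391 g
% yield = 4130 / 5391 × 100 = 76.61 %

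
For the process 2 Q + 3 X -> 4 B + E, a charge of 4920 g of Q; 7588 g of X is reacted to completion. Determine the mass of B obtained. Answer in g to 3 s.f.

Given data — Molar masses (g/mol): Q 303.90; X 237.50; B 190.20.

6160 g

n(Q) = 4920 / 303.90 = 16.19 mol
n(X) = 7588 / 237.50 = 31.95 mol
n/ν for Q = 16.19/2 = 8.095
n/ν for X = 31.95/3 = 10.65
Smallest n/ν is Q → limiting reagent.
n(B) = (4/2) × 16.19 = 32.38 mol
mass = 32.38 × 190.20 = 6159 g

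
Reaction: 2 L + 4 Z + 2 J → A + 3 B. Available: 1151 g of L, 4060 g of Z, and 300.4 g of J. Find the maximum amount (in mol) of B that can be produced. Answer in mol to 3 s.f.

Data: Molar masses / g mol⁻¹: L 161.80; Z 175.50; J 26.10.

n(L) = 1151 / 161.80 = 7.114 mol
n(Z) = 4060 / 175.50 = 23.13 mol
n(J) = 300.4 / 26.10 = 11.51 mol
n/ν for L = 7.114/2 = 3.557
n/ν for Z = 23.13/4 = 5.783
n/ν for J = 11.51/2 = 5.755
Smallest n/ν is L → limiting reagent.
n(B) = (3/2) × 7.114 = 10.67 mol

10.7 mol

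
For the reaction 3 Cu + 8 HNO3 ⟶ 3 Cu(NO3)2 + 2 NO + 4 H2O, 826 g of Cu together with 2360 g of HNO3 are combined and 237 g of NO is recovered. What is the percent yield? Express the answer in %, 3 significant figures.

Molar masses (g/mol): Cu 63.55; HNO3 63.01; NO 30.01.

n(Cu) = 826.0 / 63.55 = 13.00 mol
n(HNO3) = 2360 / 63.01 = 37.45 mol
n/ν for Cu = 13.00/3 = 4.333
n/ν for HNO3 = 37.45/8 = 4.681
Smallest n/ν is Cu → limiting reagent.
theoretical n(NO) = (2/3) × 13.00 = 8.667 mol → 260.1 g
% yield = 237 / 260.1 × 100 = 91.12 %

91.1 %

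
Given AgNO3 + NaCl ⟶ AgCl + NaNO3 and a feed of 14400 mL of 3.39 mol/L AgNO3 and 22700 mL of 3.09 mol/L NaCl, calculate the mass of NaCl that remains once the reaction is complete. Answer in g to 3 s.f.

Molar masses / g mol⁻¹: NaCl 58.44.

1250 g

n(AgNO3) = 3.39 × 14400/1000 = 48.82 mol
n(NaCl) = 3.09 × 22700/1000 = 70.14 mol
n/ν for AgNO3 = 48.82/1 = 48.82
n/ν for NaCl = 70.14/1 = 70.14
Smallest n/ν is AgNO3 → limiting reagent.
NaCl consumed = (1/1) × 48.82 = 48.82 mol
NaCl remaining = 70.14 − 48.82 = 21.32 mol
mass = 21.32 × 58.44 = 1246 g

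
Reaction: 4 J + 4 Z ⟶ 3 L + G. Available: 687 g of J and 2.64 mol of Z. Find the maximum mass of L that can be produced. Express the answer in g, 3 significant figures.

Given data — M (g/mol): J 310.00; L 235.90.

n(J) = 687.0 / 310.00 = 2.216 mol
n(Z) = 2.640 mol
n/ν for J = 2.216/4 = 0.5540
n/ν for Z = 2.640/4 = 0.6600
Smallest n/ν is J → limiting reagent.
n(L) = (3/4) × 2.216 = 1.662 mol
mass = 1.662 × 235.90 = 392.1 g

392 g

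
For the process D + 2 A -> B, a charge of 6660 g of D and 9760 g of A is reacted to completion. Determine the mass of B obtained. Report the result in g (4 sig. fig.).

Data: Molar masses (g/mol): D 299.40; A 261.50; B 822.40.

15350 g

n(D) = 6660 / 299.40 = 22.24 mol
n(A) = 9760 / 261.50 = 37.32 mol
n/ν → D: 22.24, A: 18.66; A is limiting.
n(B) = (1/2) × 37.32 = 18.66 mol
mass = 18.66 × 822.40 = 15350 g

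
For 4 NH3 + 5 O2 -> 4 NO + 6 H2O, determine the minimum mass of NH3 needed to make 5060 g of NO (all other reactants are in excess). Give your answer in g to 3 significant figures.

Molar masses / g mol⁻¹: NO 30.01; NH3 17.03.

2870 g

n(NO) = 5060 / 30.01 = 168.6 mol
n(NH3) = (4/4) × 168.6 = 168.6 mol
mass = 168.6 × 17.03 = 2871 g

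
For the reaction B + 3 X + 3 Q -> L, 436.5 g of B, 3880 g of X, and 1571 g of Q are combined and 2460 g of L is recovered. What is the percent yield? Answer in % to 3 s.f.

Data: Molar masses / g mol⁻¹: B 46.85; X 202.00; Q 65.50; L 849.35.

n(B) = 436.5 / 46.85 = 9.317 mol
n(X) = 3880 / 202.00 = 19.21 mol
n(Q) = 1571 / 65.50 = 23.98 mol
n/ν → B: 9.317, X: 6.403, Q: 7.993; X is limiting.
theoretical n(L) = (1/3) × 19.21 = 6.403 mol → 5438 g
% yield = 2460 / 5438 × 100 = 45.24 %

45.2 %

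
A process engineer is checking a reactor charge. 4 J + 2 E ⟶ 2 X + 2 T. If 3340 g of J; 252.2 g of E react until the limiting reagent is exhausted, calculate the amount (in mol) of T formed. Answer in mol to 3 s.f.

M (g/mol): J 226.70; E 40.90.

n(J) = 3340 / 226.70 = 14.73 mol
n(E) = 252.2 / 40.90 = 6.166 mol
n/ν for J = 14.73/4 = 3.683
n/ν for E = 6.166/2 = 3.083
Smallest n/ν is E → limiting reagent.
n(T) = (2/2) × 6.166 = 6.166 mol

6.17 mol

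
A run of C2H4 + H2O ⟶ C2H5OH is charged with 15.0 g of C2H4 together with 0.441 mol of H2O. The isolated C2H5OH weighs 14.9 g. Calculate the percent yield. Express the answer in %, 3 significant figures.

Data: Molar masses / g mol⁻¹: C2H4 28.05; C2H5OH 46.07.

n(C2H4) = 15.00 / 28.05 = 0.5348 mol
n(H2O) = 0.4410 mol
n/ν → C2H4: 0.5348, H2O: 0.4410; H2O is limiting.
theoretical n(C2H5OH) = (1/1) × 0.4410 = 0.4410 mol → 20.32 g
% yield = 14.9 / 20.32 × 100 = 73.33 %

73.3 %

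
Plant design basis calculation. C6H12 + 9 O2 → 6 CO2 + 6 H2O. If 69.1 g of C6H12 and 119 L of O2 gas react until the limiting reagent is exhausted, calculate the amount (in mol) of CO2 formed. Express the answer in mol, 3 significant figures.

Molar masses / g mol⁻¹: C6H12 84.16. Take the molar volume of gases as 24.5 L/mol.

n(C6H12) = 69.10 / 84.16 = 0.8211 mol
n(O2) = 119.0 / 24.5 = 4.857 mol
n/ν for C6H12 = 0.8211/1 = 0.8211
n/ν for O2 = 4.857/9 = 0.5397
Smallest n/ν is O2 → limiting reagent.
n(CO2) = (6/9) × 4.857 = 3.238 mol

3.24 mol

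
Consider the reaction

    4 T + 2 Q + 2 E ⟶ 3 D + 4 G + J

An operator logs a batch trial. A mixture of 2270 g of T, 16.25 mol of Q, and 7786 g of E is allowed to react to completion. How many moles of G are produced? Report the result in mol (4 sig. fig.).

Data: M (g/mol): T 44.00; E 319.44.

n(T) = 2270 / 44.00 = 51.59 mol
n(Q) = 16.25 mol
n(E) = 7786 / 319.44 = 24.37 mol
n/ν for T = 51.59/4 = 12.90
n/ν for Q = 16.25/2 = 8.125
n/ν for E = 24.37/2 = 12.19
Smallest n/ν is Q → limiting reagent.
n(G) = (4/2) × 16.25 = 32.50 mol

32.50 mol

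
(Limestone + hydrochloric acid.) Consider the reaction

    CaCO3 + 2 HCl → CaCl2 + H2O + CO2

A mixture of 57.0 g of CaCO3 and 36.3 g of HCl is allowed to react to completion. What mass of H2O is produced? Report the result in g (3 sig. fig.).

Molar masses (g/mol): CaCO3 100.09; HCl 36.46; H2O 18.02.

8.97 g

n(CaCO3) = 57.00 / 100.09 = 0.5695 mol
n(HCl) = 36.30 / 36.46 = 0.9956 mol
n/ν for CaCO3 = 0.5695/1 = 0.5695
n/ν for HCl = 0.9956/2 = 0.4978
Smallest n/ν is HCl → limiting reagent.
n(H2O) = (1/2) × 0.9956 = 0.4978 mol
mass = 0.4978 × 18.02 = 8.970 g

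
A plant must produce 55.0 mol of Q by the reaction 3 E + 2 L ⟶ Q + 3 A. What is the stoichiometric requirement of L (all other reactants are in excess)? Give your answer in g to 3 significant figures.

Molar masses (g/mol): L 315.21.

34700 g

n(Q) = 55.00 mol
n(L) = (2/1) × 55.00 = 110.0 mol
mass = 110.0 × 315.21 = 34670 g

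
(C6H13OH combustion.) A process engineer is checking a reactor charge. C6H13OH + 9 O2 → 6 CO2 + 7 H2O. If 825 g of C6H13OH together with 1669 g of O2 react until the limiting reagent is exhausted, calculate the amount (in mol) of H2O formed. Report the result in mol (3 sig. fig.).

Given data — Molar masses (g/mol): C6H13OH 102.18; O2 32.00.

40.6 mol

n(C6H13OH) = 825.0 / 102.18 = 8.074 mol
n(O2) = 1669 / 32.00 = 52.16 mol
n/ν for C6H13OH = 8.074/1 = 8.074
n/ν for O2 = 52.16/9 = 5.796
Smallest n/ν is O2 → limiting reagent.
n(H2O) = (7/9) × 52.16 = 40.57 mol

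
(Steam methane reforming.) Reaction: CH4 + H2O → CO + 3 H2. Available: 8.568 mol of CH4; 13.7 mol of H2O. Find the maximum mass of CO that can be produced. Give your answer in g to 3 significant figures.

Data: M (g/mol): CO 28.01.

240 g

n(CH4) = 8.568 mol
n(H2O) = 13.70 mol
n/ν for CH4 = 8.568/1 = 8.568
n/ν for H2O = 13.70/1 = 13.70
Smallest n/ν is CH4 → limiting reagent.
n(CO) = (1/1) × 8.568 = 8.568 mol
mass = 8.568 × 28.01 = 240.0 g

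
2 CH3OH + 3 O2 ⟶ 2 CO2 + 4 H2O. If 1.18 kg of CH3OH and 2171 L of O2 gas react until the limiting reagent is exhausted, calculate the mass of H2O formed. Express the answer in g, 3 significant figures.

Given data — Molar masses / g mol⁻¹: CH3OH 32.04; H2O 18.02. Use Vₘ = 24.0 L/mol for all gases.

n(CH3OH) = 1.180×1000 / 32.04 = 36.83 mol
n(O2) = 2171 / 24.0 = 90.46 mol
n/ν → CH3OH: 18.42, O2: 30.15; CH3OH is limiting.
n(H2O) = (4/2) × 36.83 = 73.66 mol
mass = 73.66 × 18.02 = 1327 g

1330 g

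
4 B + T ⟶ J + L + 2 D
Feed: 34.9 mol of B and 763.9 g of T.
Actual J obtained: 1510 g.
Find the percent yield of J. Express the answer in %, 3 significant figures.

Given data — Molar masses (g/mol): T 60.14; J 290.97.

59.5 %

n(B) = 34.90 mol
n(T) = 763.9 / 60.14 = 12.70 mol
n/ν for B = 34.90/4 = 8.725
n/ν for T = 12.70/1 = 12.70
Smallest n/ν is B → limiting reagent.
theoretical n(J) = (1/4) × 34.90 = 8.725 mol → 2539 g
% yield = 1510 / 2539 × 100 = 59.47 %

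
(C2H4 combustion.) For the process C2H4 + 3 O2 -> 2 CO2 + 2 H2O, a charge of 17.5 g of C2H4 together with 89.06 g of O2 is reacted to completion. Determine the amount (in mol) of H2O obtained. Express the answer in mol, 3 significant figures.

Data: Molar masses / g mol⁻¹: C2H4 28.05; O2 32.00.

n(C2H4) = 17.50 / 28.05 = 0.6239 mol
n(O2) = 89.06 / 32.00 = 2.783 mol
n/ν for C2H4 = 0.6239/1 = 0.6239
n/ν for O2 = 2.783/3 = 0.9277
Smallest n/ν is C2H4 → limiting reagent.
n(H2O) = (2/1) × 0.6239 = 1.248 mol

1.25 mol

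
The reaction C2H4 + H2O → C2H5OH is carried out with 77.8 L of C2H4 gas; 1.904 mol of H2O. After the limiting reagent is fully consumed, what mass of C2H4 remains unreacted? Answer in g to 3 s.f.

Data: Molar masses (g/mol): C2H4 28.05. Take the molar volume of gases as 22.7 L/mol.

n(C2H4) = 77.80 / 22.7 = 3.427 mol
n(H2O) = 1.904 mol
n/ν for C2H4 = 3.427/1 = 3.427
n/ν for H2O = 1.904/1 = 1.904
Smallest n/ν is H2O → limiting reagent.
C2H4 consumed = (1/1) × 1.904 = 1.904 mol
C2H4 remaining = 3.427 − 1.904 = 1.523 mol
mass = 1.523 × 28.05 = 42.72 g

42.7 g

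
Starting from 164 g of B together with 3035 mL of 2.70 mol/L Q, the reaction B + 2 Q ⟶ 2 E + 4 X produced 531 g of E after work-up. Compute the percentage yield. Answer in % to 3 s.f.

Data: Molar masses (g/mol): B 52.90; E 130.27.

65.7 %

n(B) = 164.0 / 52.90 = 3.100 mol
n(Q) = 2.70 × 3035/1000 = 8.195 mol
n/ν for B = 3.100/1 = 3.100
n/ν for Q = 8.195/2 = 4.098
Smallest n/ν is B → limiting reagent.
theoretical n(E) = (2/1) × 3.100 = 6.200 mol → 807.7 g
% yield = 531 / 807.7 × 100 = 65.74 %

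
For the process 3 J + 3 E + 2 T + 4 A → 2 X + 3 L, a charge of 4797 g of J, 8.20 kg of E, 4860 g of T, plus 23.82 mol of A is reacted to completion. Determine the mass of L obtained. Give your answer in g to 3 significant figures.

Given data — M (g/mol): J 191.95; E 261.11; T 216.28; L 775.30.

13900 g

n(J) = 4797 / 191.95 = 24.99 mol
n(E) = 8.200×1000 / 261.11 = 31.40 mol
n(T) = 4860 / 216.28 = 22.47 mol
n(A) = 23.82 mol
n/ν for J = 24.99/3 = 8.330
n/ν for E = 31.40/3 = 10.47
n/ν for T = 22.47/2 = 11.24
n/ν for A = 23.82/4 = 5.955
Smallest n/ν is A → limiting reagent.
n(L) = (3/4) × 23.82 = 17.87 mol
mass = 17.87 × 775.30 = 13850 g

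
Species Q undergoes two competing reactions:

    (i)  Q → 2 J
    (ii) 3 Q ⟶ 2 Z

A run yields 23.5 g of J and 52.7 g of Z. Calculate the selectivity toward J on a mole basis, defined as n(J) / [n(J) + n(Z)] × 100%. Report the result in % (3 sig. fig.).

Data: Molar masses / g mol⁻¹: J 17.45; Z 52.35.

n(J) = 23.5 / 17.45 = 1.347 mol
n(Z) = 52.7 / 52.35 = 1.007 mol
selectivity = 1.347/(1.347+1.007) × 100 = 57.22 %

57.2 %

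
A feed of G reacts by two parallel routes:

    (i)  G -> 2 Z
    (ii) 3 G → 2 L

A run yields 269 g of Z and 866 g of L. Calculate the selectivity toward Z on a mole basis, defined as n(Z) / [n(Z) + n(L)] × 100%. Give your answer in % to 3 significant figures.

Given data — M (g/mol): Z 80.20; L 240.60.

48.2 %

n(Z) = 269 / 80.20 = 3.354 mol
n(L) = 866 / 240.60 = 3.599 mol
selectivity = 3.354/(3.354+3.599) × 100 = 48.24 %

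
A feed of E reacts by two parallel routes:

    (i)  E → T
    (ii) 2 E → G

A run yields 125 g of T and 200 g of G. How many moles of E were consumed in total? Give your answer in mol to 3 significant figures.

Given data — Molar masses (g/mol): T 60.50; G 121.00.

5.37 mol

n(T) = 125 / 60.50 = 2.066 mol
n(G) = 200 / 121.00 = 1.653 mol
n(E) via (i) = (1/1)×2.066 = 2.066 mol
n(E) via (ii) = (2/1)×1.653 = 3.306 mol
total n(E) = 2.066 + 3.306 = 5.372 mol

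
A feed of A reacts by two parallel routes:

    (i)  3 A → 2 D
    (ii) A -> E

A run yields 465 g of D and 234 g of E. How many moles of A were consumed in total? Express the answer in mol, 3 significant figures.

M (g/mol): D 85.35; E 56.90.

n(D) = 465 / 85.35 = 5.448 mol
n(E) = 234 / 56.90 = 4.112 mol
n(A) via (i) = (3/2)×5.448 = 8.172 mol
n(A) via (ii) = (1/1)×4.112 = 4.112 mol
total n(A) = 8.172 + 4.112 = 12.28 mol

12.3 mol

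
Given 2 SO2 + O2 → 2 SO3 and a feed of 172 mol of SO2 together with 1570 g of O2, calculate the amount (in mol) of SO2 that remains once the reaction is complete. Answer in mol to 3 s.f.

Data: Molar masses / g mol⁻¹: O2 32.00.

73.9 mol

n(SO2) = 172.0 mol
n(O2) = 1570 / 32.00 = 49.06 mol
n/ν for SO2 = 172.0/2 = 86.00
n/ν for O2 = 49.06/1 = 49.06
Smallest n/ν is O2 → limiting reagent.
SO2 consumed = (2/1) × 49.06 = 98.12 mol
SO2 remaining = 172.0 − 98.12 = 73.88 mol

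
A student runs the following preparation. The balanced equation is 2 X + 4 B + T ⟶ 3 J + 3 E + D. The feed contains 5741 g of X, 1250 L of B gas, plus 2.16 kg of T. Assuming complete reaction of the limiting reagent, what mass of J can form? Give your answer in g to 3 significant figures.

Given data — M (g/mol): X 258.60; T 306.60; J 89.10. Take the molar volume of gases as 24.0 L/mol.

n(X) = 5741 / 258.60 = 22.20 mol
n(B) = 1250 / 24.0 = 52.08 mol
n(T) = 2.160×1000 / 306.60 = 7.045 mol
n/ν → X: 11.10, B: 13.02, T: 7.045; T is limiting.
n(J) = (3/1) × 7.045 = 21.14 mol
mass = 21.14 × 89.10 = 1884 g

1880 g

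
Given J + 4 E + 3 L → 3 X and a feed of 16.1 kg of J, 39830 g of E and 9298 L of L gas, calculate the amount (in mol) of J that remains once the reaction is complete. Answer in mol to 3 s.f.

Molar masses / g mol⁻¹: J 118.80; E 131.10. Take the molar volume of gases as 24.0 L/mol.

59.6 mol

n(J) = 16.10×1000 / 118.80 = 135.5 mol
n(E) = 39830 / 131.10 = 303.8 mol
n(L) = 9298 / 24.0 = 387.4 mol
n/ν for J = 135.5/1 = 135.5
n/ν for E = 303.8/4 = 75.95
n/ν for L = 387.4/3 = 129.1
Smallest n/ν is E → limiting reagent.
J consumed = (1/4) × 303.8 = 75.95 mol
J remaining = 135.5 − 75.95 = 59.55 mol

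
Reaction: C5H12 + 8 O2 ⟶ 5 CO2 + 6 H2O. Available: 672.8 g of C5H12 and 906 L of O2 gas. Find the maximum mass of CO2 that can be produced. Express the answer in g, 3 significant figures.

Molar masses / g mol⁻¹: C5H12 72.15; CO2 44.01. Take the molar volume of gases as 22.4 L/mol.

n(C5H12) = 672.8 / 72.15 = 9.325 mol
n(O2) = 906.0 / 22.4 = 40.45 mol
n/ν for C5H12 = 9.325/1 = 9.325
n/ν for O2 = 40.45/8 = 5.056
Smallest n/ν is O2 → limiting reagent.
n(CO2) = (5/8) × 40.45 = 25.28 mol
mass = 25.28 × 44.01 = 1113 g

1110 g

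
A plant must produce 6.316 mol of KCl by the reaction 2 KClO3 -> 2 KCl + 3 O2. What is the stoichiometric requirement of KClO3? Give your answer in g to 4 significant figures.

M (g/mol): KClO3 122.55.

n(KCl) = 6.316 mol
n(KClO3) = (2/2) × 6.316 = 6.316 mol
mass = 6.316 × 122.55 = 774.0 g

774.0 g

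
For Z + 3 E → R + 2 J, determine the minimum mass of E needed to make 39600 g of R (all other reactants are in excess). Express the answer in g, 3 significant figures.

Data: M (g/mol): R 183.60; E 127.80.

82700 g

n(R) = 39600 / 183.60 = 215.7 mol
n(E) = (3/1) × 215.7 = 647.1 mol
mass = 647.1 × 127.80 = 82700 g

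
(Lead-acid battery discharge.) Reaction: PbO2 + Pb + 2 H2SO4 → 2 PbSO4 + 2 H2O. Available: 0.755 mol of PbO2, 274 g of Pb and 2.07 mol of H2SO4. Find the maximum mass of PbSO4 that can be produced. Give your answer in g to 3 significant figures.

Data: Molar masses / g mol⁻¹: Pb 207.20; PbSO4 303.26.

n(PbO2) = 0.7550 mol
n(Pb) = 274.0 / 207.20 = 1.322 mol
n(H2SO4) = 2.070 mol
n/ν for PbO2 = 0.7550/1 = 0.7550
n/ν for Pb = 1.322/1 = 1.322
n/ν for H2SO4 = 2.070/2 = 1.035
Smallest n/ν is PbO2 → limiting reagent.
n(PbSO4) = (2/1) × 0.7550 = 1.510 mol
mass = 1.510 × 303.26 = 457.9 g

458 g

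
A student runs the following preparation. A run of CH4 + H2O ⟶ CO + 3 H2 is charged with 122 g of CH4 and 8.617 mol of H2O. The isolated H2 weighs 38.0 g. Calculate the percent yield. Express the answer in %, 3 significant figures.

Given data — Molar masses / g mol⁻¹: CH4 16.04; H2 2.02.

82.4 %

n(CH4) = 122.0 / 16.04 = 7.606 mol
n(H2O) = 8.617 mol
n/ν for CH4 = 7.606/1 = 7.606
n/ν for H2O = 8.617/1 = 8.617
Smallest n/ν is CH4 → limiting reagent.
theoretical n(H2) = (3/1) × 7.606 = 22.82 mol → 46.10 g
% yield = 38.0 / 46.10 × 100 = 82.43 %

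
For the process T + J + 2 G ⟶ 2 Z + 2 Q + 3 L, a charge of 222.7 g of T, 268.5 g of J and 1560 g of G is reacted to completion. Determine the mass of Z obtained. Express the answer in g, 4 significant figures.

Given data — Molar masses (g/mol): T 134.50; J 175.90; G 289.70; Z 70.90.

216.4 g

n(T) = 222.7 / 134.50 = 1.656 mol
n(J) = 268.5 / 175.90 = 1.526 mol
n(G) = 1560 / 289.70 = 5.385 mol
n/ν for T = 1.656/1 = 1.656
n/ν for J = 1.526/1 = 1.526
n/ν for G = 5.385/2 = 2.693
Smallest n/ν is J → limiting reagent.
n(Z) = (2/1) × 1.526 = 3.052 mol
mass = 3.052 × 70.90 = 216.4 g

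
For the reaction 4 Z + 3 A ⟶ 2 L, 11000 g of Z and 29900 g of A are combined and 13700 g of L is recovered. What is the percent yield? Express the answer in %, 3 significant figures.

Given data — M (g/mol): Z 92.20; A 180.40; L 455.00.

n(Z) = 11000 / 92.20 = 119.3 mol
n(A) = 29900 / 180.40 = 165.7 mol
n/ν for Z = 119.3/4 = 29.83
n/ν for A = 165.7/3 = 55.23
Smallest n/ν is Z → limiting reagent.
theoretical n(L) = (2/4) × 119.3 = 59.65 mol → 27140 g
% yield = 13700 / 27140 × 100 = 50.48 %

50.5 %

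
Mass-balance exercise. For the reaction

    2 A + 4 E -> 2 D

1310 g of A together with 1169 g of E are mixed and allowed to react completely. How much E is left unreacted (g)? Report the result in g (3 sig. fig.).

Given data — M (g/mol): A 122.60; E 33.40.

455 g

n(A) = 1310 / 122.60 = 10.69 mol
n(E) = 1169 / 33.40 = 35.00 mol
n/ν → A: 5.345, E: 8.750; A is limiting.
E consumed = (4/2) × 10.69 = 21.38 mol
E remaining = 35.00 − 21.38 = 13.62 mol
mass = 13.62 × 33.40 = 454.9 g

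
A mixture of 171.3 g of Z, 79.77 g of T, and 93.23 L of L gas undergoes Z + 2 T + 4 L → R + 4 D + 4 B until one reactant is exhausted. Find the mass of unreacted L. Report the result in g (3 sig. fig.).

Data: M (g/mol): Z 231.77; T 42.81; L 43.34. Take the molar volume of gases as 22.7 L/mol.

n(Z) = 171.3 / 231.77 = 0.7391 mol
n(T) = 79.77 / 42.81 = 1.863 mol
n(L) = 93.23 / 22.7 = 4.107 mol
n/ν → Z: 0.7391, T: 0.9315, L: 1.027; Z is limiting.
L consumed = (4/1) × 0.7391 = 2.956 mol
L remaining = 4.107 − 2.956 = 1.151 mol
mass = 1.151 × 43.34 = 49.88 g

49.9 g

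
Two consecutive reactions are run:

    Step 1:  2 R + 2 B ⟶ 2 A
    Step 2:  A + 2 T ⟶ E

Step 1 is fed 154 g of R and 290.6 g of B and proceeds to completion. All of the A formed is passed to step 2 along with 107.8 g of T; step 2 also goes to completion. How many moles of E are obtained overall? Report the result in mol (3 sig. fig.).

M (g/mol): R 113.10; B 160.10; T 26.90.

1.36 mol

Step 1:
n(R) = 154.0 / 113.10 = 1.362 mol
n(B) = 290.6 / 160.10 = 1.815 mol
n/ν for R = 1.362/2 = 0.6810
n/ν for B = 1.815/2 = 0.9075
Smallest n/ν is R → limiting reagent.
n(A) produced = (2/2) × 1.362 = 1.362 mol
Step 2:
n(A) available = 1.362 mol
n(T) = 107.8 / 26.90 = 4.007 mol
n/ν for A = 1.362/1 = 1.362
n/ν for T = 4.007/2 = 2.004
Smallest n/ν is A → limiting reagent.
n(E) = (1/1) × 1.362 = 1.362 mol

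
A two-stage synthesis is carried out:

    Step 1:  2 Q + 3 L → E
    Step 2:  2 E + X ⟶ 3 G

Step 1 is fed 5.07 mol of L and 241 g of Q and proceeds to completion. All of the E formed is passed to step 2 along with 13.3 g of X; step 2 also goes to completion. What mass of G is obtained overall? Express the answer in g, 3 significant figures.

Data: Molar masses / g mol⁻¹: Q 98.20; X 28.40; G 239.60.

Step 1:
n(L) = 5.070 mol
n(Q) = 241.0 / 98.20 = 2.454 mol
n/ν for L = 5.070/3 = 1.690
n/ν for Q = 2.454/2 = 1.227
Smallest n/ν is Q → limiting reagent.
n(E) produced = (1/2) × 2.454 = 1.227 mol
Step 2:
n(E) available = 1.227 mol
n(X) = 13.30 / 28.40 = 0.4683 mol
n/ν for E = 1.227/2 = 0.6135
n/ν for X = 0.4683/1 = 0.4683
Smallest n/ν is X → limiting reagent.
n(G) = (3/1) × 0.4683 = 1.405 mol
mass = 1.405 × 239.60 = 336.6 g

337 g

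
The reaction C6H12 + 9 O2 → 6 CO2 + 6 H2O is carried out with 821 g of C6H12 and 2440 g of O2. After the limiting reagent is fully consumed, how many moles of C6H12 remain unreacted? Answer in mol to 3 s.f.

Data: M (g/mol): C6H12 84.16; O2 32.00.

1.28 mol

n(C6H12) = 821.0 / 84.16 = 9.755 mol
n(O2) = 2440 / 32.00 = 76.25 mol
n/ν → C6H12: 9.755, O2: 8.472; O2 is limiting.
C6H12 consumed = (1/9) × 76.25 = 8.472 mol
C6H12 remaining = 9.755 − 8.472 = 1.283 mol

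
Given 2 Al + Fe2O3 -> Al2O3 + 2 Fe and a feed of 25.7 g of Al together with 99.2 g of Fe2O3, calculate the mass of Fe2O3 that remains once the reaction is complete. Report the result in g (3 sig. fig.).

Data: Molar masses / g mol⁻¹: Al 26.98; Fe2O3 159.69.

23.1 g

n(Al) = 25.70 / 26.98 = 0.9526 mol
n(Fe2O3) = 99.20 / 159.69 = 0.6212 mol
n/ν for Al = 0.9526/2 = 0.4763
n/ν for Fe2O3 = 0.6212/1 = 0.6212
Smallest n/ν is Al → limiting reagent.
Fe2O3 consumed = (1/2) × 0.9526 = 0.4763 mol
Fe2O3 remaining = 0.6212 − 0.4763 = 0.1449 mol
mass = 0.1449 × 159.69 = 23.14 g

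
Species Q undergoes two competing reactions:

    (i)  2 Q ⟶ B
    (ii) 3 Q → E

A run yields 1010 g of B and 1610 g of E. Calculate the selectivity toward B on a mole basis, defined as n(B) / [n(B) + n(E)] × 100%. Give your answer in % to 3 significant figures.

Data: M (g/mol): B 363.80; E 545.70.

n(B) = 1010 / 363.80 = 2.776 mol
n(E) = 1610 / 545.70 = 2.950 mol
selectivity = 2.776/(2.776+2.950) × 100 = 48.48 %

48.5 %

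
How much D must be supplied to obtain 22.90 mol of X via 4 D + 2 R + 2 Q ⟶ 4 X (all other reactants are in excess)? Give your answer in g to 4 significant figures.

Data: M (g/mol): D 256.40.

n(X) = 22.90 mol
n(D) = (4/4) × 22.90 = 22.90 mol
mass = 22.90 × 256.40 = 5872 g

5872 g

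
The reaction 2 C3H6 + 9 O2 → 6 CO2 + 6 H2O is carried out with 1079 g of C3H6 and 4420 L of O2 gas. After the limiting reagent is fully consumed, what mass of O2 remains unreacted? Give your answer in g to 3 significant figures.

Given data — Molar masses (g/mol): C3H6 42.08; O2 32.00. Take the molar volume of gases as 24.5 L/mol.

n(C3H6) = 1079 / 42.08 = 25.64 mol
n(O2) = 4420 / 24.5 = 180.4 mol
n/ν for C3H6 = 25.64/2 = 12.82
n/ν for O2 = 180.4/9 = 20.04
Smallest n/ν is C3H6 → limiting reagent.
O2 consumed = (9/2) × 25.64 = 115.4 mol
O2 remaining = 180.4 − 115.4 = 65.00 mol
mass = 65.00 × 32.00 = 2080 g

2080 g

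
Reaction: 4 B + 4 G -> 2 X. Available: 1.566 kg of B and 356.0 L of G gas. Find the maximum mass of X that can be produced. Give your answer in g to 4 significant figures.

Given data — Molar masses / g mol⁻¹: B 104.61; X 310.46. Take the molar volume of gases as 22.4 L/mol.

n(B) = 1.566×1000 / 104.61 = 14.97 mol
n(G) = 356.0 / 22.4 = 15.89 mol
n/ν for B = 14.97/4 = 3.743
n/ν for G = 15.89/4 = 3.973
Smallest n/ν is B → limiting reagent.
n(X) = (2/4) × 14.97 = 7.485 mol
mass = 7.485 × 310.46 = 2324 g

2324 g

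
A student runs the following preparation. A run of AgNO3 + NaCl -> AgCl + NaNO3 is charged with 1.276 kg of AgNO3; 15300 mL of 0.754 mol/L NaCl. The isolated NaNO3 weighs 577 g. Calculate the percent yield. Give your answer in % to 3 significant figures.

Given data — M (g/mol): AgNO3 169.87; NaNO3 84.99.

n(AgNO3) = 1.276×1000 / 169.87 = 7.512 mol
n(NaCl) = 0.754 × 15300/1000 = 11.54 mol
n/ν for AgNO3 = 7.512/1 = 7.512
n/ν for NaCl = 11.54/1 = 11.54
Smallest n/ν is AgNO3 → limiting reagent.
theoretical n(NaNO3) = (1/1) × 7.512 = 7.512 mol → 638.4 g
% yield = 577 / 638.4 × 100 = 90.38 %

90.4 %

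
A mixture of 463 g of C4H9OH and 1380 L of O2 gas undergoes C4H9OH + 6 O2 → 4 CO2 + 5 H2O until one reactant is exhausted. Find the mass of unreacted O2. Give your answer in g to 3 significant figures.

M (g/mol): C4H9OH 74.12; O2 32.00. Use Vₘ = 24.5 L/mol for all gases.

n(C4H9OH) = 463.0 / 74.12 = 6.247 mol
n(O2) = 1380 / 24.5 = 56.33 mol
n/ν → C4H9OH: 6.247, O2: 9.388; C4H9OH is limiting.
O2 consumed = (6/1) × 6.247 = 37.48 mol
O2 remaining = 56.33 − 37.48 = 18.85 mol
mass = 18.85 × 32.00 = 603.2 g

603 g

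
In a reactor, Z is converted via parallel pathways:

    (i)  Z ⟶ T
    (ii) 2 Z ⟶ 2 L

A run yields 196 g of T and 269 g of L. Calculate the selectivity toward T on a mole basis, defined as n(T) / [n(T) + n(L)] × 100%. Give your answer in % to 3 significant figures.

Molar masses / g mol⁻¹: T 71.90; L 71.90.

n(T) = 196 / 71.90 = 2.726 mol
n(L) = 269 / 71.90 = 3.741 mol
selectivity = 2.726/(2.726+3.741) × 100 = 42.15 %

42.2 %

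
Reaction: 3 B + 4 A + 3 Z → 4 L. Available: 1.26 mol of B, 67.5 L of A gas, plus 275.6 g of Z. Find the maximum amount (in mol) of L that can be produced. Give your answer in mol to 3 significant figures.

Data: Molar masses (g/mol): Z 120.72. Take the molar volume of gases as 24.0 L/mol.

n(B) = 1.260 mol
n(A) = 67.50 / 24.0 = 2.813 mol
n(Z) = 275.6 / 120.72 = 2.283 mol
n/ν for B = 1.260/3 = 0.4200
n/ν for A = 2.813/4 = 0.7033
n/ν for Z = 2.283/3 = 0.7610
Smallest n/ν is B → limiting reagent.
n(L) = (4/3) × 1.260 = 1.680 mol

1.68 mol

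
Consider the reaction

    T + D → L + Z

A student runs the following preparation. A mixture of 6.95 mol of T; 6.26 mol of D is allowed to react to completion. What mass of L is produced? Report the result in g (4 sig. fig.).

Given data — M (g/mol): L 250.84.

1570 g

n(T) = 6.950 mol
n(D) = 6.260 mol
n/ν → T: 6.950, D: 6.260; D is limiting.
n(L) = (1/1) × 6.260 = 6.260 mol
mass = 6.260 × 250.84 = 1570 g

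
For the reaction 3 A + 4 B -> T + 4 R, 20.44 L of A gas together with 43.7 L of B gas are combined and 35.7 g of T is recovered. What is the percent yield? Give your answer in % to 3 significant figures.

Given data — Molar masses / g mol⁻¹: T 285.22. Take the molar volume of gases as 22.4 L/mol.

41.2 %

n(A) = 20.44 / 22.4 = 0.9125 mol
n(B) = 43.70 / 22.4 = 1.951 mol
n/ν for A = 0.9125/3 = 0.3042
n/ν for B = 1.951/4 = 0.4878
Smallest n/ν is A → limiting reagent.
theoretical n(T) = (1/3) × 0.9125 = 0.3042 mol → 86.76 g
% yield = 35.7 / 86.76 × 100 = 41.15 %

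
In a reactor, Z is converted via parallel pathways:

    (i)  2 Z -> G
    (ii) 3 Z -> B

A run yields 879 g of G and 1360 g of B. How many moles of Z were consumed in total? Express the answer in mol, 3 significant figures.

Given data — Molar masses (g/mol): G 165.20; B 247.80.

27.1 mol

n(G) = 879 / 165.20 = 5.321 mol
n(B) = 1360 / 247.80 = 5.488 mol
n(Z) via (i) = (2/1)×5.321 = 10.64 mol
n(Z) via (ii) = (3/1)×5.488 = 16.46 mol
total n(Z) = 10.64 + 16.46 = 27.10 mol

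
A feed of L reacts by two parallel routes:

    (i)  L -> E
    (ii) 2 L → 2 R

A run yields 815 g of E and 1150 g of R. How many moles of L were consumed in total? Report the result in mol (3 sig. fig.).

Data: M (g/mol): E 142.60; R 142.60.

n(E) = 815 / 142.60 = 5.715 mol
n(R) = 1150 / 142.60 = 8.065 mol
n(L) via (i) = (1/1)×5.715 = 5.715 mol
n(L) via (ii) = (2/2)×8.065 = 8.065 mol
total n(L) = 5.715 + 8.065 = 13.78 mol

13.8 mol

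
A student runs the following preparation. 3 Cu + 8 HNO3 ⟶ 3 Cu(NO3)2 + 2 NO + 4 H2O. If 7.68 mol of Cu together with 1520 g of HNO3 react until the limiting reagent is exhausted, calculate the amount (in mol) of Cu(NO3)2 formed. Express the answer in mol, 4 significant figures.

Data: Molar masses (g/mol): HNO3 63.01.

7.680 mol

n(Cu) = 7.680 mol
n(HNO3) = 1520 / 63.01 = 24.12 mol
n/ν → Cu: 2.560, HNO3: 3.015; Cu is limiting.
n(Cu(NO3)2) = (3/3) × 7.680 = 7.680 mol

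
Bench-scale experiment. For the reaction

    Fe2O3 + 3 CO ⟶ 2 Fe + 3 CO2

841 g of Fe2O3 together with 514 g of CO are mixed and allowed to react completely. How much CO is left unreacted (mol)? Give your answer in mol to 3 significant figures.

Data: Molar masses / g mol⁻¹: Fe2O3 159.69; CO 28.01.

2.55 mol

n(Fe2O3) = 841.0 / 159.69 = 5.266 mol
n(CO) = 514.0 / 28.01 = 18.35 mol
n/ν → Fe2O3: 5.266, CO: 6.117; Fe2O3 is limiting.
CO consumed = (3/1) × 5.266 = 15.80 mol
CO remaining = 18.35 − 15.80 = 2.550 mol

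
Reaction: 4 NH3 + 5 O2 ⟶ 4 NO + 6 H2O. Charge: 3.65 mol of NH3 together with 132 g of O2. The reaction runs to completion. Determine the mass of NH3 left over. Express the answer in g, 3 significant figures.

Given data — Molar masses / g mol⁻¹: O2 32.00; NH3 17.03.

n(NH3) = 3.650 mol
n(O2) = 132.0 / 32.00 = 4.125 mol
n/ν → NH3: 0.9125, O2: 0.8250; O2 is limiting.
NH3 consumed = (4/5) × 4.125 = 3.300 mol
NH3 remaining = 3.650 − 3.300 = 0.3500 mol
mass = 0.3500 × 17.03 = 5.961 g

5.96 g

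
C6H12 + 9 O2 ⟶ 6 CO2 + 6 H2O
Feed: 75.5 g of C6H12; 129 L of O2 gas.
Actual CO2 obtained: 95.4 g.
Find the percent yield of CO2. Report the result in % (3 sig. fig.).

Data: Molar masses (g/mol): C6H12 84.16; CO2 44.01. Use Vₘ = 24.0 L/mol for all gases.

n(C6H12) = 75.50 / 84.16 = 0.8971 mol
n(O2) = 129.0 / 24.0 = 5.375 mol
n/ν → C6H12: 0.8971, O2: 0.5972; O2 is limiting.
theoretical n(CO2) = (6/9) × 5.375 = 3.583 mol → 157.7 g
% yield = 95.4 / 157.7 × 100 = 60.49 %

60.5 %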